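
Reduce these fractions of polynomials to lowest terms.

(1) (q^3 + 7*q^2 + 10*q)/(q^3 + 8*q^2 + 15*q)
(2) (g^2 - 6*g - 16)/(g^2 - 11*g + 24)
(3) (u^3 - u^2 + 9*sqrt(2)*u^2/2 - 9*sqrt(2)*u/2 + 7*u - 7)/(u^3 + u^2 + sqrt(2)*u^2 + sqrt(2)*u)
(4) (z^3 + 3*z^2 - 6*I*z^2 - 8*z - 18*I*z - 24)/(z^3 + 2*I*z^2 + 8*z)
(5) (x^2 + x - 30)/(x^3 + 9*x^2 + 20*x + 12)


(1) = (q + 2)/(q + 3)
(2) = (g + 2)/(g - 3)
(3) = (2*u^2 + u*(-2 + 7*sqrt(2)) - 7*sqrt(2))/(2*u^2 + 2*u)
(4) = (z^2 + z*(3 - 4*I) - 12*I)/(z^2 + 4*I*z)
(5) = (x - 5)/(x^2 + 3*x + 2)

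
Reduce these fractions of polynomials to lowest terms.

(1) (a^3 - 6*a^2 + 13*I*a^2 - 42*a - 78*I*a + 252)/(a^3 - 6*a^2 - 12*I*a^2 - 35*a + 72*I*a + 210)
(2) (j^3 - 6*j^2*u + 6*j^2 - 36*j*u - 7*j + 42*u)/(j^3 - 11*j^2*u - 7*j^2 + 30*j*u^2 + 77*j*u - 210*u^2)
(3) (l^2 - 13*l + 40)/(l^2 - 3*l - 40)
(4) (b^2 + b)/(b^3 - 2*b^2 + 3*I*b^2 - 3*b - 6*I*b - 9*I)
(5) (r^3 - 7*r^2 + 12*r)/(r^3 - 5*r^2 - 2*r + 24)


(1) = (a^2 + 13*I*a - 42)/(a^2 - 12*I*a - 35)
(2) = (-j^2 - 6*j + 7)/(-j^2 + 5*j*u + 7*j - 35*u)
(3) = (l - 5)/(l + 5)
(4) = b/(b^2 + b*(-3 + 3*I) - 9*I)
(5) = r/(r + 2)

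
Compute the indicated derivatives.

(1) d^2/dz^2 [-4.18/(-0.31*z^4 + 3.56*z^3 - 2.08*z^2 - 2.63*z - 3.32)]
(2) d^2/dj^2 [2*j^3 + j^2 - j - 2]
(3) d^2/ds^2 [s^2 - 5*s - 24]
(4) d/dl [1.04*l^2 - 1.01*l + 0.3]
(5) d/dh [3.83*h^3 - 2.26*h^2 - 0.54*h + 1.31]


(1) = ((-15.5496*z^2 + 89.2848*z - 17.3888)*(0.31*z^4 - 3.56*z^3 + 2.08*z^2 + 2.63*z + 3.32) + 4.18*(1.24*z^3 - 10.68*z^2 + 4.16*z + 2.63)*(2.48*z^3 - 21.36*z^2 + 8.32*z + 5.26))/(0.31*z^4 - 3.56*z^3 + 2.08*z^2 + 2.63*z + 3.32)^3
(2) = 12*j + 2
(3) = 2
(4) = 2.08*l - 1.01
(5) = 11.49*h^2 - 4.52*h - 0.54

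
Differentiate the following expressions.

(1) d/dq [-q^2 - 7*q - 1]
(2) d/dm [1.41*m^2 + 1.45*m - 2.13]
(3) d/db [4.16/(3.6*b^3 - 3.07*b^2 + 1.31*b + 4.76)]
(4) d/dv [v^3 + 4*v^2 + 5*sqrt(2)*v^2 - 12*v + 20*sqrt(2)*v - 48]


(1) = -2*q - 7
(2) = 2.82*m + 1.45
(3) = (-44.928*b^2 + 25.5424*b - 5.4496)/(3.6*b^3 - 3.07*b^2 + 1.31*b + 4.76)^2
(4) = 3*v^2 + 8*v + 10*sqrt(2)*v - 12 + 20*sqrt(2)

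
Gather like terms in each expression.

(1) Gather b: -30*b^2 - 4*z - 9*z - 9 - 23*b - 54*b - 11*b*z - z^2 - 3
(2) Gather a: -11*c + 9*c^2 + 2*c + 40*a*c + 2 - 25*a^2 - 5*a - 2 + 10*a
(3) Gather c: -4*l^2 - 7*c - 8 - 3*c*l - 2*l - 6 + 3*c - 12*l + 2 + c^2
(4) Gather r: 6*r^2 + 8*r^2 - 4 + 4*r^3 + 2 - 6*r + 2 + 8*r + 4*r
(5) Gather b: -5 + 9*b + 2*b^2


(1) = -30*b^2 + b*(-11*z - 77) - z^2 - 13*z - 12
(2) = -25*a^2 + a*(40*c + 5) + 9*c^2 - 9*c
(3) = c^2 + c*(-3*l - 4) - 4*l^2 - 14*l - 12
(4) = 4*r^3 + 14*r^2 + 6*r
(5) = 2*b^2 + 9*b - 5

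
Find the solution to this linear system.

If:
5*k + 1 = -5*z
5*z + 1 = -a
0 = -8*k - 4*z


Then:
a = 1
k = 1/5
z = -2/5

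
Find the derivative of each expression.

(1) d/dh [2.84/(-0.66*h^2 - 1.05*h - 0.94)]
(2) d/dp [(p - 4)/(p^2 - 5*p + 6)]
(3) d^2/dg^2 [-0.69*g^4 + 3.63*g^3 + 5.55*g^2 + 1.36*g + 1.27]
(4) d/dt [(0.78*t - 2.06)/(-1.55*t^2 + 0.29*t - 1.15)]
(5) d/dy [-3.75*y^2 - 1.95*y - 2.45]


(1) = (3.7488*h + 2.982)/(0.66*h^2 + 1.05*h + 0.94)^2
(2) = (p^2 - 5*p - (p - 4)*(2*p - 5) + 6)/(p^2 - 5*p + 6)^2
(3) = -8.28*g^2 + 21.78*g + 11.1
(4) = (1.209*t^2 - 6.386*t - 0.2996)/(2.4025*t^4 - 0.899*t^3 + 3.6491*t^2 - 0.667*t + 1.3225)
(5) = -7.5*y - 1.95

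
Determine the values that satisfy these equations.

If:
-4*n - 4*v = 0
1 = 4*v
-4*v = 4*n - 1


Then:
No Solution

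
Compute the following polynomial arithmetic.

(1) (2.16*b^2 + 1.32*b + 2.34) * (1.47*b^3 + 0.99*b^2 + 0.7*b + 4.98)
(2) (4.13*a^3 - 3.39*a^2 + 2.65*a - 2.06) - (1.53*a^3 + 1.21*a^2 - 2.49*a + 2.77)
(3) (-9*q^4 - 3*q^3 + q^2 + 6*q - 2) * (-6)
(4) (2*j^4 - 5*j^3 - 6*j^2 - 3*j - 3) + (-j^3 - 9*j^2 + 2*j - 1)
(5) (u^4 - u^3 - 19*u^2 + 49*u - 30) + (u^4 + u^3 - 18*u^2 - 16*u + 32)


(1) = 3.1752*b^5 + 4.0788*b^4 + 6.2586*b^3 + 13.9974*b^2 + 8.2116*b + 11.6532
(2) = 2.6*a^3 - 4.6*a^2 + 5.14*a - 4.83
(3) = 54*q^4 + 18*q^3 - 6*q^2 - 36*q + 12
(4) = 2*j^4 - 6*j^3 - 15*j^2 - j - 4
(5) = 2*u^4 - 37*u^2 + 33*u + 2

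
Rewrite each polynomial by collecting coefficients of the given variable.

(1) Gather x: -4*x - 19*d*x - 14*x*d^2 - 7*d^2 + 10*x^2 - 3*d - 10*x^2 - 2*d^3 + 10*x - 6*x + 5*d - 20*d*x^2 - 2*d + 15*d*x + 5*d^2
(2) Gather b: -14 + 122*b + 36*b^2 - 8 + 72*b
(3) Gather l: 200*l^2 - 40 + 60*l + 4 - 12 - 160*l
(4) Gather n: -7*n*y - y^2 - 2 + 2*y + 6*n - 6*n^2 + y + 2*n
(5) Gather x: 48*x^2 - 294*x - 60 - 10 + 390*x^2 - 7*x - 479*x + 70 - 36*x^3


(1) = -2*d^3 - 2*d^2 - 20*d*x^2 + x*(-14*d^2 - 4*d)
(2) = 36*b^2 + 194*b - 22
(3) = 200*l^2 - 100*l - 48
(4) = -6*n^2 + n*(8 - 7*y) - y^2 + 3*y - 2
(5) = -36*x^3 + 438*x^2 - 780*x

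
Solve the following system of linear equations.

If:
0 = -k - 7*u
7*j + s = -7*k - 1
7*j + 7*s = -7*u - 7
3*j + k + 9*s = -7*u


Then:
j = -75/59
k = 63/59
s = 25/59
u = -9/59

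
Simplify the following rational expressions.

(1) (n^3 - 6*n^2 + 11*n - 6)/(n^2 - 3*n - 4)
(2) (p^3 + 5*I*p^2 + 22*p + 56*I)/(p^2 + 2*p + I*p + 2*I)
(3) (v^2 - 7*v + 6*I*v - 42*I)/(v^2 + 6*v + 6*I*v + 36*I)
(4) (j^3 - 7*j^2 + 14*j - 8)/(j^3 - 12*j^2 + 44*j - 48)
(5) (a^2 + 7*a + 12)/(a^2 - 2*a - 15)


(1) = (n^3 - 6*n^2 + 11*n - 6)/(n^2 - 3*n - 4)
(2) = (p^3 + 5*I*p^2 + 22*p + 56*I)/(p^2 + p*(2 + I) + 2*I)
(3) = (v - 7)/(v + 6)
(4) = (j - 1)/(j - 6)
(5) = (a + 4)/(a - 5)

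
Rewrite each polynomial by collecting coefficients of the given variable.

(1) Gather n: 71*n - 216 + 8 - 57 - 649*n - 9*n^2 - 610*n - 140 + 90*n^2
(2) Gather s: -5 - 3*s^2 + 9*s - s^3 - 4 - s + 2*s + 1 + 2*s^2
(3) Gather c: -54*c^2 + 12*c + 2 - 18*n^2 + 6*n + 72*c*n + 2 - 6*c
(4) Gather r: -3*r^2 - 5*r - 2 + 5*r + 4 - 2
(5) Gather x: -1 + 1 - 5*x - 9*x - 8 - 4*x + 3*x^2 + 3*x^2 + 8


(1) = 81*n^2 - 1188*n - 405
(2) = -s^3 - s^2 + 10*s - 8
(3) = -54*c^2 + c*(72*n + 6) - 18*n^2 + 6*n + 4
(4) = -3*r^2
(5) = 6*x^2 - 18*x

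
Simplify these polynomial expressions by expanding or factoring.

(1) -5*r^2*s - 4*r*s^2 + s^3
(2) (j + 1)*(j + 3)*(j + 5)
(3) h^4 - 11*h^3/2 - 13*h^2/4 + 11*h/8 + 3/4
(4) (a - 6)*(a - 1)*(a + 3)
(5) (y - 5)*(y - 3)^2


(1) = s*(-5*r + s)*(r + s)
(2) = j^3 + 9*j^2 + 23*j + 15
(3) = (h - 6)*(h - 1/2)*(h + 1/2)^2
(4) = a^3 - 4*a^2 - 15*a + 18
(5) = y^3 - 11*y^2 + 39*y - 45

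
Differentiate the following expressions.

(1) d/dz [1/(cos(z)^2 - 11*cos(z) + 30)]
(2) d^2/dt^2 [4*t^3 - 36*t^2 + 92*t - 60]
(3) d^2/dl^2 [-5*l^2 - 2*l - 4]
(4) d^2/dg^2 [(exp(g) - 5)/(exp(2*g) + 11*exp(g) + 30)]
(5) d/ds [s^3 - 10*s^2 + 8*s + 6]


(1) = (2*cos(z) - 11)*sin(z)/(cos(z)^2 - 11*cos(z) + 30)^2
(2) = 24*t - 72
(3) = -10
(4) = (exp(4*g) - 31*exp(3*g) - 345*exp(2*g) - 335*exp(g) + 2550)*exp(g)/(exp(6*g) + 33*exp(5*g) + 453*exp(4*g) + 3311*exp(3*g) + 13590*exp(2*g) + 29700*exp(g) + 27000)
(5) = 3*s^2 - 20*s + 8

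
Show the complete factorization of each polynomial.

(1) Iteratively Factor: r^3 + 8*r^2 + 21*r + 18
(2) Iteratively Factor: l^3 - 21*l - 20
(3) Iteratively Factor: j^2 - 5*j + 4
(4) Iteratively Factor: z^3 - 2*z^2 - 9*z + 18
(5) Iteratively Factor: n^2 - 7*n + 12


(1) = (r + 2)*(r^2 + 6*r + 9) = (r + 2)*(r + 3)*(r + 3)
(2) = (l + 1)*(l^2 - l - 20) = (l + 1)*(l + 4)*(l - 5)
(3) = (j - 1)*(j - 4)
(4) = (z + 3)*(z^2 - 5*z + 6) = (z - 3)*(z + 3)*(z - 2)
(5) = (n - 4)*(n - 3)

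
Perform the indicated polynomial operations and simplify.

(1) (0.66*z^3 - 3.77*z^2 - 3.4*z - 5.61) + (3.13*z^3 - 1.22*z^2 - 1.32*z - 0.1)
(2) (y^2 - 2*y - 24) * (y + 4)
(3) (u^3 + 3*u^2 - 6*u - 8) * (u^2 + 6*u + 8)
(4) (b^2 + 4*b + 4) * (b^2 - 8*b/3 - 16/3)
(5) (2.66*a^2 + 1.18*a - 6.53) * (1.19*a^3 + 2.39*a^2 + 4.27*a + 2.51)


(1) = 3.79*z^3 - 4.99*z^2 - 4.72*z - 5.71
(2) = y^3 + 2*y^2 - 32*y - 96
(3) = u^5 + 9*u^4 + 20*u^3 - 20*u^2 - 96*u - 64
(4) = b^4 + 4*b^3/3 - 12*b^2 - 32*b - 64/3
(5) = 3.1654*a^5 + 7.7616*a^4 + 6.4077*a^3 - 3.8915*a^2 - 24.9213*a - 16.3903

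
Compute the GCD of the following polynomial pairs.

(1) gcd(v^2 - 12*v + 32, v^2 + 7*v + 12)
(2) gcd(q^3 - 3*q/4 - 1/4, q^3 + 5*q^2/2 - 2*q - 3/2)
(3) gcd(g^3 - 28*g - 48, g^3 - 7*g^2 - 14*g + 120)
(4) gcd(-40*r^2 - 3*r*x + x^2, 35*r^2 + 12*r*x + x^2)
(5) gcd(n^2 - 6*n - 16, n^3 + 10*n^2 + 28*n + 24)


(1) = 1
(2) = q^2 - q/2 - 1/2
(3) = gcd((g - 6)*(g + 2)*(g + 4), (g - 6)*(g - 5)*(g + 4)) = g^2 - 2*g - 24
(4) = 5*r + x
(5) = gcd((n - 8)*(n + 2), (n + 2)^2*(n + 6)) = n + 2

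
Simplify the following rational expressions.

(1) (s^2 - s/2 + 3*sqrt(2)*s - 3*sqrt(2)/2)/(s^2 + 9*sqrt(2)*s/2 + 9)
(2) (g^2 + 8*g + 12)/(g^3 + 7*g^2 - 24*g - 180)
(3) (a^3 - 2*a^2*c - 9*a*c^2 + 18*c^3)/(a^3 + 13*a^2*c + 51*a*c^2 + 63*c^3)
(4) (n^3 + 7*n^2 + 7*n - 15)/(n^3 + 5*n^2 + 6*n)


(1) = (4*s - 2)/(4*s + 6*sqrt(2))
(2) = (g + 2)/(g^2 + g - 30)
(3) = (a^2 - 5*a*c + 6*c^2)/(a^2 + 10*a*c + 21*c^2)
(4) = (n^2 + 4*n - 5)/(n^2 + 2*n)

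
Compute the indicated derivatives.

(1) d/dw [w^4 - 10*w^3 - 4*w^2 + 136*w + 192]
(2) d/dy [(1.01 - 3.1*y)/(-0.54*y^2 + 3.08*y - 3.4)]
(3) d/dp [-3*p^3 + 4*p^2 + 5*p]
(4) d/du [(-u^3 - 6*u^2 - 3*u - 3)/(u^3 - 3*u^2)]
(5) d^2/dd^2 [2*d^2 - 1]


(1) = 4*w^3 - 30*w^2 - 8*w + 136
(2) = (-1.674*y^2 + 1.0908*y + 7.4292)/(0.2916*y^4 - 3.3264*y^3 + 13.1584*y^2 - 20.944*y + 11.56)
(3) = -9*p^2 + 8*p + 5
(4) = 3*(3*u^3 + 2*u^2 - 6)/(u^3*(u^2 - 6*u + 9))
(5) = 4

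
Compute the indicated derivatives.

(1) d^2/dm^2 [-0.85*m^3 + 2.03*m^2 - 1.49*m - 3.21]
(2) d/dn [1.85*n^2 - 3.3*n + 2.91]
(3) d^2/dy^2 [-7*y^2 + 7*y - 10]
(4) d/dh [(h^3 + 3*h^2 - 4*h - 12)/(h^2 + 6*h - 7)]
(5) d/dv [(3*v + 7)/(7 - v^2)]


(1) = 4.06 - 5.1*m
(2) = 3.7*n - 3.3
(3) = -14
(4) = (h^4 + 12*h^3 + h^2 - 18*h + 100)/(h^4 + 12*h^3 + 22*h^2 - 84*h + 49)
(5) = (3*v^2 + 14*v + 21)/(v^4 - 14*v^2 + 49)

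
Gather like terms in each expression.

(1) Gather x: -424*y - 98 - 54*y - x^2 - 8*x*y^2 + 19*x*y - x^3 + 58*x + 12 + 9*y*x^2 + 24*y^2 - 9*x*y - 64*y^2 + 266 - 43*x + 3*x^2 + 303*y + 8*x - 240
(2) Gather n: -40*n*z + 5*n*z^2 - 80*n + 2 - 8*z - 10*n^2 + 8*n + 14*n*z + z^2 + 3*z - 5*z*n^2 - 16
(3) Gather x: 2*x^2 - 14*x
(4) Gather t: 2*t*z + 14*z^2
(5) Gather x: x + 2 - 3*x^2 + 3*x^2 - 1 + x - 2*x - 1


(1) = -x^3 + x^2*(9*y + 2) + x*(-8*y^2 + 10*y + 23) - 40*y^2 - 175*y - 60
(2) = n^2*(-5*z - 10) + n*(5*z^2 - 26*z - 72) + z^2 - 5*z - 14
(3) = 2*x^2 - 14*x
(4) = 2*t*z + 14*z^2
(5) = 0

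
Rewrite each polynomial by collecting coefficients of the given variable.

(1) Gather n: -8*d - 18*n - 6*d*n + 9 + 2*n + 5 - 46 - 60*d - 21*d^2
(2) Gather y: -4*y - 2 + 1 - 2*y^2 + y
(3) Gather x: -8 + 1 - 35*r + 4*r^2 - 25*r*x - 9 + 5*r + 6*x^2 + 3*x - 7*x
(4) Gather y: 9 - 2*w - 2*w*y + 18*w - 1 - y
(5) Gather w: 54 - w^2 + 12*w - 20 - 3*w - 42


(1) = -21*d^2 - 68*d + n*(-6*d - 16) - 32
(2) = -2*y^2 - 3*y - 1
(3) = 4*r^2 - 30*r + 6*x^2 + x*(-25*r - 4) - 16
(4) = 16*w + y*(-2*w - 1) + 8
(5) = -w^2 + 9*w - 8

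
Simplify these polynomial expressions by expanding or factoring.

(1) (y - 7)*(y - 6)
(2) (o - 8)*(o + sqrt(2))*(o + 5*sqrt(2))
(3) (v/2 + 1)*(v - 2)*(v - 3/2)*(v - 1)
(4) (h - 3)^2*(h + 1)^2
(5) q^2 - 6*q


(1) = y^2 - 13*y + 42
(2) = o^3 - 8*o^2 + 6*sqrt(2)*o^2 - 48*sqrt(2)*o + 10*o - 80
(3) = v^4/2 - 5*v^3/4 - 5*v^2/4 + 5*v - 3
(4) = h^4 - 4*h^3 - 2*h^2 + 12*h + 9
(5) = q*(q - 6)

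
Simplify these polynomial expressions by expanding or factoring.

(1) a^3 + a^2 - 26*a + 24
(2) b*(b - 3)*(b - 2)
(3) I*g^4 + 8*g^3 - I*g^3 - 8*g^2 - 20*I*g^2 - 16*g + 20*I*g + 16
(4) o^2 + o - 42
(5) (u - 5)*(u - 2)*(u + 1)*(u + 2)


(1) = (a - 4)*(a - 1)*(a + 6)
(2) = b^3 - 5*b^2 + 6*b
(3) = (g - 4*I)*(g - 2*I)^2*(I*g - I)
(4) = (o - 6)*(o + 7)
(5) = u^4 - 4*u^3 - 9*u^2 + 16*u + 20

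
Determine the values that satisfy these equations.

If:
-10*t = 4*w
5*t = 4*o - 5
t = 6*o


Then:
o = -5/26
t = -15/13
w = 75/26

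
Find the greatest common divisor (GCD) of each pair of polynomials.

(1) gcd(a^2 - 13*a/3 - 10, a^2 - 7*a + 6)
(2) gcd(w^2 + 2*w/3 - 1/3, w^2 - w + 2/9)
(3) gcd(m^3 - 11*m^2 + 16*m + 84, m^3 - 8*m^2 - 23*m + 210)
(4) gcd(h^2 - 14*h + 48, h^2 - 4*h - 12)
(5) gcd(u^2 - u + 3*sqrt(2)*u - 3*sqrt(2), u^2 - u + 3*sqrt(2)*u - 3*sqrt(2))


(1) = gcd((a - 6)*(a + 5/3), (a - 6)*(a - 1)) = a - 6
(2) = gcd((w - 1/3)*(w + 1), (w - 2/3)*(w - 1/3)) = w - 1/3
(3) = gcd((m - 7)*(m - 6)*(m + 2), (m - 7)*(m - 6)*(m + 5)) = m^2 - 13*m + 42
(4) = h - 6
(5) = gcd((u - 1)*(u + 3*sqrt(2)), (u - 1)*(u + 3*sqrt(2))) = u^2 + u*(-1 + 3*sqrt(2)) - 3*sqrt(2)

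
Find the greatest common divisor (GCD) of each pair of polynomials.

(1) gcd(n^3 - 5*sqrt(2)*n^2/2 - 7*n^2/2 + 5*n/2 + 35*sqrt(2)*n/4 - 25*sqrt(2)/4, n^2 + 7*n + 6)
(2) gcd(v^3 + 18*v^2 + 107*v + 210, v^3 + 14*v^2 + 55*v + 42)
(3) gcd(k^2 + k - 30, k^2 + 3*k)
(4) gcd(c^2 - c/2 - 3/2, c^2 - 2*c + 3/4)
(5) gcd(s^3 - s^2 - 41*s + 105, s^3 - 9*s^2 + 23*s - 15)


(1) = gcd((n - 5/2)*(n - 1)*(n - 5*sqrt(2)/2), (n + 1)*(n + 6)) = 1
(2) = gcd((v + 5)*(v + 6)*(v + 7), (v + 1)*(v + 6)*(v + 7)) = v^2 + 13*v + 42
(3) = gcd((k - 5)*(k + 6), k*(k + 3)) = 1
(4) = c - 3/2
(5) = gcd((s - 5)*(s - 3)*(s + 7), (s - 5)*(s - 3)*(s - 1)) = s^2 - 8*s + 15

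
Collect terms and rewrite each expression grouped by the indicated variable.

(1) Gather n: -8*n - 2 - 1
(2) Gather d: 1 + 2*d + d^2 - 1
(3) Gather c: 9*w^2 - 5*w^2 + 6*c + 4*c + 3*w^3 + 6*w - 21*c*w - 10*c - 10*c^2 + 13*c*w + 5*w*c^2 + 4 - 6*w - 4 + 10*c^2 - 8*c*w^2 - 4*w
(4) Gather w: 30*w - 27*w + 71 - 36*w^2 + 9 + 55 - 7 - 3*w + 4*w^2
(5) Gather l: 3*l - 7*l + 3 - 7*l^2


(1) = -8*n - 3
(2) = d^2 + 2*d
(3) = 5*c^2*w + c*(-8*w^2 - 8*w) + 3*w^3 + 4*w^2 - 4*w
(4) = 128 - 32*w^2
(5) = -7*l^2 - 4*l + 3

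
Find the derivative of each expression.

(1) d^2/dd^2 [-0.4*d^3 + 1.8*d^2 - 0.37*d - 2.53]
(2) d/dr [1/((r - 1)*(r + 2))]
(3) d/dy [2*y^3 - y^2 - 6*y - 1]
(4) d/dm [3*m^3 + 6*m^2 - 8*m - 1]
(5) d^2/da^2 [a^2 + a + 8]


(1) = 3.6 - 2.4*d
(2) = (-2*r - 1)/(r^4 + 2*r^3 - 3*r^2 - 4*r + 4)
(3) = 6*y^2 - 2*y - 6
(4) = 9*m^2 + 12*m - 8
(5) = 2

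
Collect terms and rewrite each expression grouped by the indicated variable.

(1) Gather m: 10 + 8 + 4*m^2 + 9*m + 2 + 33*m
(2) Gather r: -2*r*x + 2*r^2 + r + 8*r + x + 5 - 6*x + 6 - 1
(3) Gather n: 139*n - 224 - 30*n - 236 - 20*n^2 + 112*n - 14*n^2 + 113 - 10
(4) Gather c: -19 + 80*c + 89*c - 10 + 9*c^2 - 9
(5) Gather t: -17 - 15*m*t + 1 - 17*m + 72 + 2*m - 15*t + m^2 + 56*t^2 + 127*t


(1) = 4*m^2 + 42*m + 20
(2) = 2*r^2 + r*(9 - 2*x) - 5*x + 10
(3) = -34*n^2 + 221*n - 357
(4) = 9*c^2 + 169*c - 38
(5) = m^2 - 15*m + 56*t^2 + t*(112 - 15*m) + 56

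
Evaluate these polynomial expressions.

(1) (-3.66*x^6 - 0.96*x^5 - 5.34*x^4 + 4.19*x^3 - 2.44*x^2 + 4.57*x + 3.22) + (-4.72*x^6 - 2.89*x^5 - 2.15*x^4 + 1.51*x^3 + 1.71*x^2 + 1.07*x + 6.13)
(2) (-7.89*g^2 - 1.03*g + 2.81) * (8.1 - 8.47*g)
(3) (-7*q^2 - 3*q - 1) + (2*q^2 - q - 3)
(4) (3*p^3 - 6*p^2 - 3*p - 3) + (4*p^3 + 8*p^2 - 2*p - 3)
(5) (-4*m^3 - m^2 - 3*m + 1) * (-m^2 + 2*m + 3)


(1) = -8.38*x^6 - 3.85*x^5 - 7.49*x^4 + 5.7*x^3 - 0.73*x^2 + 5.64*x + 9.35
(2) = 66.8283*g^3 - 55.1849*g^2 - 32.1437*g + 22.761
(3) = -5*q^2 - 4*q - 4
(4) = 7*p^3 + 2*p^2 - 5*p - 6
(5) = 4*m^5 - 7*m^4 - 11*m^3 - 10*m^2 - 7*m + 3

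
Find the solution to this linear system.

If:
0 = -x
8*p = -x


Then:
p = 0
x = 0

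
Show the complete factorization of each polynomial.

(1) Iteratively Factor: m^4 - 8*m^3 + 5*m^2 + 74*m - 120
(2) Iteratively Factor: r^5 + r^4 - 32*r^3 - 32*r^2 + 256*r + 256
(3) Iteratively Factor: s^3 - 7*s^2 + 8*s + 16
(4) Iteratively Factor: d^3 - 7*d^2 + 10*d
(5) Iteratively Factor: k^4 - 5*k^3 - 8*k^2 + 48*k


(1) = (m - 2)*(m^3 - 6*m^2 - 7*m + 60) = (m - 4)*(m - 2)*(m^2 - 2*m - 15) = (m - 4)*(m - 2)*(m + 3)*(m - 5)
(2) = (r + 1)*(r^4 - 32*r^2 + 256) = (r - 4)*(r + 1)*(r^3 + 4*r^2 - 16*r - 64) = (r - 4)^2*(r + 1)*(r^2 + 8*r + 16) = (r - 4)^2*(r + 1)*(r + 4)*(r + 4)
(3) = (s + 1)*(s^2 - 8*s + 16) = (s - 4)*(s + 1)*(s - 4)
(4) = (d)*(d^2 - 7*d + 10) = d*(d - 2)*(d - 5)
(5) = (k + 3)*(k^3 - 8*k^2 + 16*k) = (k - 4)*(k + 3)*(k^2 - 4*k) = k*(k - 4)*(k + 3)*(k - 4)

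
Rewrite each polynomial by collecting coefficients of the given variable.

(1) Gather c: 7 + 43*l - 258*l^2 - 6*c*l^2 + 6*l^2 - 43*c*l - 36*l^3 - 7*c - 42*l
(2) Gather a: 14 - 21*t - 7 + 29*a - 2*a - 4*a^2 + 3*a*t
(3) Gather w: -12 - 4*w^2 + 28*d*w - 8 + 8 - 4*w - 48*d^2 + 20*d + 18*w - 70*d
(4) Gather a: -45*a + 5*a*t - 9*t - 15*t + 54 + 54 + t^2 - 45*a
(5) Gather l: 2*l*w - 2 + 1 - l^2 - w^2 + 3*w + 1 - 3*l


(1) = c*(-6*l^2 - 43*l - 7) - 36*l^3 - 252*l^2 + l + 7
(2) = -4*a^2 + a*(3*t + 27) - 21*t + 7
(3) = -48*d^2 - 50*d - 4*w^2 + w*(28*d + 14) - 12
(4) = a*(5*t - 90) + t^2 - 24*t + 108
(5) = -l^2 + l*(2*w - 3) - w^2 + 3*w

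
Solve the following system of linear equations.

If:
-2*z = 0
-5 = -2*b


Then:
b = 5/2
z = 0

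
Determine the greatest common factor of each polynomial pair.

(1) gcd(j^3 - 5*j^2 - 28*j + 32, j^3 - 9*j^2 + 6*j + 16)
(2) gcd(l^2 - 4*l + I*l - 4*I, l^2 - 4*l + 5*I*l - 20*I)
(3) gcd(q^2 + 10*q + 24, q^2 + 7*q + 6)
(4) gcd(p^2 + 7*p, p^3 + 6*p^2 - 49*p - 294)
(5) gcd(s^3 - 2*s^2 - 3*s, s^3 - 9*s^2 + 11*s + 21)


(1) = j - 8
(2) = l - 4
(3) = gcd((q + 4)*(q + 6), (q + 1)*(q + 6)) = q + 6
(4) = gcd(p*(p + 7), (p - 7)*(p + 6)*(p + 7)) = p + 7
(5) = s^2 - 2*s - 3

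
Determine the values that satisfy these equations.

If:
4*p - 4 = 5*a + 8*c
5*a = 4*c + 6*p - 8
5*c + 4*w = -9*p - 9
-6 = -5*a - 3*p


Then:
a = 36/125
c = 2/25
p = 38/25
w = -577/100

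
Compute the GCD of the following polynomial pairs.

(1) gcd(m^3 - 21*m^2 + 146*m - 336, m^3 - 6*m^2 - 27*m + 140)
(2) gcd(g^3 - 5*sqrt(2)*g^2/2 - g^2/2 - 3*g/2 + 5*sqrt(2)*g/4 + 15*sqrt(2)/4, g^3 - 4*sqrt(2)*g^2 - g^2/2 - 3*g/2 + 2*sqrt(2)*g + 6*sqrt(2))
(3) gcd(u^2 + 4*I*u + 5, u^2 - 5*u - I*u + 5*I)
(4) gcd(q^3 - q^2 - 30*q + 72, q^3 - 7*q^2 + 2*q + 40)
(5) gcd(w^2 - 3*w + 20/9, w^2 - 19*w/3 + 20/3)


(1) = gcd((m - 8)*(m - 7)*(m - 6), (m - 7)*(m - 4)*(m + 5)) = m - 7
(2) = g^2 - g/2 - 3/2
(3) = gcd((u - I)*(u + 5*I), (u - 5)*(u - I)) = u - I
(4) = gcd((q - 4)*(q - 3)*(q + 6), (q - 5)*(q - 4)*(q + 2)) = q - 4
(5) = w - 4/3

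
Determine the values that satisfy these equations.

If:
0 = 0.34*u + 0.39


Then:
u = -1.15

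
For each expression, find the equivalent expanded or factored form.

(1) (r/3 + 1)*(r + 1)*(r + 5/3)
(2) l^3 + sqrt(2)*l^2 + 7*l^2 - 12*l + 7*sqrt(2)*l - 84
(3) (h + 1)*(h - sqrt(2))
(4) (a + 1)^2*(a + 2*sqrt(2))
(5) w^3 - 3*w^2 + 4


(1) = r^3/3 + 17*r^2/9 + 29*r/9 + 5/3
(2) = (l + 7)*(l - 2*sqrt(2))*(l + 3*sqrt(2))
(3) = h^2 - sqrt(2)*h + h - sqrt(2)
(4) = a^3 + 2*a^2 + 2*sqrt(2)*a^2 + a + 4*sqrt(2)*a + 2*sqrt(2)
(5) = (w - 2)^2*(w + 1)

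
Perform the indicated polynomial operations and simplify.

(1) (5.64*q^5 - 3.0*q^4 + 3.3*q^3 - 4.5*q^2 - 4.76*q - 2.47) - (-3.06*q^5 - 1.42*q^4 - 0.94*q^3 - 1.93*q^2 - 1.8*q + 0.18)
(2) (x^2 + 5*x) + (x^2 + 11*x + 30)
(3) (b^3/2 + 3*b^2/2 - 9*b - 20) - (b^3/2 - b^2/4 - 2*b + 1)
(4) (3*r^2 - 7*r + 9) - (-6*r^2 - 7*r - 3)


(1) = 8.7*q^5 - 1.58*q^4 + 4.24*q^3 - 2.57*q^2 - 2.96*q - 2.65
(2) = 2*x^2 + 16*x + 30
(3) = 7*b^2/4 - 7*b - 21
(4) = 9*r^2 + 12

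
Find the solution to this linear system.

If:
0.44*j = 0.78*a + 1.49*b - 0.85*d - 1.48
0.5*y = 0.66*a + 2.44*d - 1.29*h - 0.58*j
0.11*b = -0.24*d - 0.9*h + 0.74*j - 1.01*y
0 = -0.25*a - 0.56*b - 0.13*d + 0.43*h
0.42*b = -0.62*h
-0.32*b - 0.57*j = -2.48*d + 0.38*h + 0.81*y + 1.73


Then:
a = -3.31
b = 1.10
d = -0.85
h = -0.75
j = -3.87
y = -2.09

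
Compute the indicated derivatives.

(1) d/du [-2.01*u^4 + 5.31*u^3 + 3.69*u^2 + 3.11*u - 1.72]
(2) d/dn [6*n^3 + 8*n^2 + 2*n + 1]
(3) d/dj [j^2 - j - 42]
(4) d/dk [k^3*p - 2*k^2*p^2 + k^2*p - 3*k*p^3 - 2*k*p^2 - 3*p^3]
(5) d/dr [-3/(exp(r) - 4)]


(1) = -8.04*u^3 + 15.93*u^2 + 7.38*u + 3.11
(2) = 18*n^2 + 16*n + 2
(3) = 2*j - 1
(4) = p*(3*k^2 - 4*k*p + 2*k - 3*p^2 - 2*p)
(5) = 3*exp(r)/(exp(r) - 4)^2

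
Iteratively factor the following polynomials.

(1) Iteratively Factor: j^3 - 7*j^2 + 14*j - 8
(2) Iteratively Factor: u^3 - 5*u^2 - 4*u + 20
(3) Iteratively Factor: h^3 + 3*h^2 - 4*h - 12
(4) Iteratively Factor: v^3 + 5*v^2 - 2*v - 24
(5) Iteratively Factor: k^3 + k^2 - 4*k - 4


(1) = (j - 2)*(j^2 - 5*j + 4) = (j - 2)*(j - 1)*(j - 4)
(2) = (u + 2)*(u^2 - 7*u + 10) = (u - 5)*(u + 2)*(u - 2)
(3) = (h + 3)*(h^2 - 4) = (h + 2)*(h + 3)*(h - 2)
(4) = (v + 3)*(v^2 + 2*v - 8) = (v + 3)*(v + 4)*(v - 2)
(5) = (k - 2)*(k^2 + 3*k + 2) = (k - 2)*(k + 1)*(k + 2)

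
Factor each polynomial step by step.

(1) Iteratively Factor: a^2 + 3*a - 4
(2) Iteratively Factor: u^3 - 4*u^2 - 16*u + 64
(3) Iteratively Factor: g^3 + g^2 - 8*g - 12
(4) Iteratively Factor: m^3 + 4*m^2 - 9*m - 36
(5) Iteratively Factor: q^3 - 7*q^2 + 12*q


(1) = (a + 4)*(a - 1)
(2) = (u - 4)*(u^2 - 16) = (u - 4)*(u + 4)*(u - 4)
(3) = (g + 2)*(g^2 - g - 6) = (g - 3)*(g + 2)*(g + 2)
(4) = (m + 3)*(m^2 + m - 12) = (m - 3)*(m + 3)*(m + 4)
(5) = (q)*(q^2 - 7*q + 12) = q*(q - 4)*(q - 3)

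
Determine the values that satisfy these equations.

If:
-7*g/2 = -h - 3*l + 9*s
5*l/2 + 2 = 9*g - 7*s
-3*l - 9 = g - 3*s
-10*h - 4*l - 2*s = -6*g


Then:
g = -6624/6041
h = 4407/6041
l = -19274/6041
s = -3359/6041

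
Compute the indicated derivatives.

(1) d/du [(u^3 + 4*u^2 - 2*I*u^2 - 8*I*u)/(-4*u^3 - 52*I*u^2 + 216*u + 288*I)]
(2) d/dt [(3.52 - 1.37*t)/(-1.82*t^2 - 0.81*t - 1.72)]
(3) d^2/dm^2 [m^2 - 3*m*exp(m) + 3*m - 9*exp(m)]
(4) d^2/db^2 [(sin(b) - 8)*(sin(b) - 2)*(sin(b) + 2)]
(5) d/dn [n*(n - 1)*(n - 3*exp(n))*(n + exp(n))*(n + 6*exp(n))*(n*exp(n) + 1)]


(1) = (u^4*(4 - 15*I) + u^3*(108 - 16*I) + u^2*(320 + 108*I) + u*(288 + 576*I) + 576)/(4*u^6 + 104*I*u^5 - 1108*u^4 - 6192*I*u^3 + 19152*u^2 + 31104*I*u - 20736)
(2) = (-2.4934*t^2 + 12.8128*t + 5.2076)/(3.3124*t^4 + 2.9484*t^3 + 6.9169*t^2 + 2.7864*t + 2.9584)
(3) = -3*m*exp(m) - 15*exp(m) + 2
(4) = -9*sin(b)^3 + 32*sin(b)^2 + 10*sin(b) - 16
(5) = n^6*exp(n) + 8*n^5*exp(2*n) + 5*n^5*exp(n) - 45*n^4*exp(3*n) + 12*n^4*exp(2*n) - n^4*exp(n) + 5*n^4 - 72*n^3*exp(4*n) - 15*n^3*exp(3*n) - 46*n^3*exp(2*n) + 12*n^3*exp(n) - 4*n^3 + 18*n^2*exp(4*n) - 9*n^2*exp(3*n) - 15*n^2*exp(2*n) - 12*n^2*exp(n) + 36*n*exp(4*n) + 18*n*exp(3*n) + 30*n*exp(2*n) + 18*exp(3*n)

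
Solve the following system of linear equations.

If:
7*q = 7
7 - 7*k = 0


Then:
k = 1
q = 1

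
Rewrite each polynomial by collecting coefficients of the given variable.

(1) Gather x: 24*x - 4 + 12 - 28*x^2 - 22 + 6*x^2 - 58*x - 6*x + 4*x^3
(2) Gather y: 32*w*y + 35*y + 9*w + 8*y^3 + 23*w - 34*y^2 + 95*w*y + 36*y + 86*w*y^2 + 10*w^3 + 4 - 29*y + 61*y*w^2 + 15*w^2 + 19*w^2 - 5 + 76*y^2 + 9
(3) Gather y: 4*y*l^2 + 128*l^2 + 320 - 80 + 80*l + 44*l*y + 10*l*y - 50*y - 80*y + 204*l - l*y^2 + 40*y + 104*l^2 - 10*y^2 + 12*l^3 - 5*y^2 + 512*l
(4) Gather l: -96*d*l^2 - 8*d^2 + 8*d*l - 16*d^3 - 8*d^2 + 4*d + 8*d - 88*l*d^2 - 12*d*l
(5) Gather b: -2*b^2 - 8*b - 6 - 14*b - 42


(1) = 4*x^3 - 22*x^2 - 40*x - 14
(2) = 10*w^3 + 34*w^2 + 32*w + 8*y^3 + y^2*(86*w + 42) + y*(61*w^2 + 127*w + 42) + 8
(3) = 12*l^3 + 232*l^2 + 796*l + y^2*(-l - 15) + y*(4*l^2 + 54*l - 90) + 240
(4) = -16*d^3 - 16*d^2 - 96*d*l^2 + 12*d + l*(-88*d^2 - 4*d)
(5) = -2*b^2 - 22*b - 48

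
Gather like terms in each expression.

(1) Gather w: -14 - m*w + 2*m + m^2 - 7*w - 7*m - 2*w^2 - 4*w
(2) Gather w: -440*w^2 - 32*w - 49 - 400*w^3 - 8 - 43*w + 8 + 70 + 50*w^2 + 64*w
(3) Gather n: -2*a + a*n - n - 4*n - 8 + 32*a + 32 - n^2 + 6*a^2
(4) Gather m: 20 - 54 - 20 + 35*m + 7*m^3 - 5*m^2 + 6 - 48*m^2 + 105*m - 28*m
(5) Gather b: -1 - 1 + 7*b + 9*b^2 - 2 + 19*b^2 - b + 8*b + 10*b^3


(1) = m^2 - 5*m - 2*w^2 + w*(-m - 11) - 14
(2) = -400*w^3 - 390*w^2 - 11*w + 21
(3) = 6*a^2 + 30*a - n^2 + n*(a - 5) + 24
(4) = 7*m^3 - 53*m^2 + 112*m - 48
(5) = 10*b^3 + 28*b^2 + 14*b - 4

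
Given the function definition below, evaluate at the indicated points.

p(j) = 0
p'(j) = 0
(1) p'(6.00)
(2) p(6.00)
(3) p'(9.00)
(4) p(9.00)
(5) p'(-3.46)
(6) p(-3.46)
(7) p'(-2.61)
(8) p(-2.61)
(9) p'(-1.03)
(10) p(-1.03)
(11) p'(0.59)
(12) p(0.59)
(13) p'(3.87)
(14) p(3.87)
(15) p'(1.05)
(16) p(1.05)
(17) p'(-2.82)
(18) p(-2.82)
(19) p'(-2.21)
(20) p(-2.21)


(1) = 0.00
(2) = 0.00
(3) = 0.00
(4) = 0.00
(5) = 0.00
(6) = 0.00
(7) = 0.00
(8) = 0.00
(9) = 0.00
(10) = 0.00
(11) = 0.00
(12) = 0.00
(13) = 0.00
(14) = 0.00
(15) = 0.00
(16) = 0.00
(17) = 0.00
(18) = 0.00
(19) = 0.00
(20) = 0.00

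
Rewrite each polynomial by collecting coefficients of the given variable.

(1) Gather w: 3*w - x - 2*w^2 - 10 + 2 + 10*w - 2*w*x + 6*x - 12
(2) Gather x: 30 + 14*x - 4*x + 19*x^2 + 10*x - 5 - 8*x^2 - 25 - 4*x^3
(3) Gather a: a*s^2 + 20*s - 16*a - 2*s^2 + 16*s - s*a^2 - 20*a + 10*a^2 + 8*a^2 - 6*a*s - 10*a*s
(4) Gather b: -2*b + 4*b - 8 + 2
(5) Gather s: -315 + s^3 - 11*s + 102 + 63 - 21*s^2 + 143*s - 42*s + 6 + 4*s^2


(1) = -2*w^2 + w*(13 - 2*x) + 5*x - 20
(2) = -4*x^3 + 11*x^2 + 20*x
(3) = a^2*(18 - s) + a*(s^2 - 16*s - 36) - 2*s^2 + 36*s
(4) = 2*b - 6
(5) = s^3 - 17*s^2 + 90*s - 144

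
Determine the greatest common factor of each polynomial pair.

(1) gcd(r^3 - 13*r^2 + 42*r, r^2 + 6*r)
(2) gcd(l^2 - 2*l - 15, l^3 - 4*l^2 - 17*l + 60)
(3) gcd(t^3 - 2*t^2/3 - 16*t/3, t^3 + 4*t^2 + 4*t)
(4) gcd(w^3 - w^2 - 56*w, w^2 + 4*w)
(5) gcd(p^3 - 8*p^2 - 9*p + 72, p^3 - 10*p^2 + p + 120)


(1) = r
(2) = gcd((l - 5)*(l + 3), (l - 5)*(l - 3)*(l + 4)) = l - 5
(3) = t^2 + 2*t
(4) = w
(5) = p^2 - 5*p - 24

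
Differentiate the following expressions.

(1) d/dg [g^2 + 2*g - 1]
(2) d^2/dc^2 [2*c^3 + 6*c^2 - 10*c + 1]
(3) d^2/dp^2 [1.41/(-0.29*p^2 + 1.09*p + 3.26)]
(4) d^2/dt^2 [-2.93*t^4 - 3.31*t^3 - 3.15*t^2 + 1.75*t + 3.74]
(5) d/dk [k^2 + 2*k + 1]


(1) = 2*g + 2
(2) = 12*c + 12
(3) = (-0.237162*p^2 + 0.891402*p + 1.41*(0.58*p - 1.09)*(1.16*p - 2.18) + 2.666028)/(-0.29*p^2 + 1.09*p + 3.26)^3
(4) = -35.16*t^2 - 19.86*t - 6.3
(5) = 2*k + 2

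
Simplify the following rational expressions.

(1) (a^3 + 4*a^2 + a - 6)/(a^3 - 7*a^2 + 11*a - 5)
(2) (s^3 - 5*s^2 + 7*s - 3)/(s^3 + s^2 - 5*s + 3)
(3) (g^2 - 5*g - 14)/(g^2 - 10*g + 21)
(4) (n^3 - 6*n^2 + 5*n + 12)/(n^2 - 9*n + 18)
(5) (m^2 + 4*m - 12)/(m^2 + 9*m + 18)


(1) = (a^2 + 5*a + 6)/(a^2 - 6*a + 5)
(2) = (s - 3)/(s + 3)
(3) = (g + 2)/(g - 3)
(4) = (n^2 - 3*n - 4)/(n - 6)
(5) = (m - 2)/(m + 3)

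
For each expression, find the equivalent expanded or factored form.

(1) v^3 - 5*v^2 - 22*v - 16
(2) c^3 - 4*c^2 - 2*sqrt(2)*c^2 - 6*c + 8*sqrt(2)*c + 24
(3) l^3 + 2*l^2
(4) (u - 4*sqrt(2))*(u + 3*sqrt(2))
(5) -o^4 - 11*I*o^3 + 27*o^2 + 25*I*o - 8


(1) = (v - 8)*(v + 1)*(v + 2)
(2) = (c - 4)*(c - 3*sqrt(2))*(c + sqrt(2))
(3) = l^2*(l + 2)
(4) = u^2 - sqrt(2)*u - 24
(5) = (o + I)*(o + 8*I)*(-I*o + 1)^2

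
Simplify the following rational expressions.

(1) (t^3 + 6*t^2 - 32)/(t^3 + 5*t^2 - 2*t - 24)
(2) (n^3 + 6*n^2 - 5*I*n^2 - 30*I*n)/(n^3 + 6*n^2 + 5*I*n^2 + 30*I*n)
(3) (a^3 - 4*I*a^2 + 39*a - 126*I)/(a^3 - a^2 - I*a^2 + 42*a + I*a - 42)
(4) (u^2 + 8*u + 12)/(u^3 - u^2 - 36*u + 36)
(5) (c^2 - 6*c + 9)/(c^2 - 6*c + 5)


(1) = (t + 4)/(t + 3)
(2) = (n - 5*I)/(n + 5*I)
(3) = (a - 3*I)/(a - 1)
(4) = (u + 2)/(u^2 - 7*u + 6)
(5) = (c^2 - 6*c + 9)/(c^2 - 6*c + 5)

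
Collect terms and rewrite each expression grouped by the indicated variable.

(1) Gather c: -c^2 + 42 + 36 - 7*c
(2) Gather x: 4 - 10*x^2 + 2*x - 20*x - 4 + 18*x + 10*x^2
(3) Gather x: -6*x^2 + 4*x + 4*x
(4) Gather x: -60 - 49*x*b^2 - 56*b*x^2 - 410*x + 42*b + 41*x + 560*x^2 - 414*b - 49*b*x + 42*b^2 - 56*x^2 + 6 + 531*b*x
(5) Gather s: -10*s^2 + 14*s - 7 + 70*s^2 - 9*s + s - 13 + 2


(1) = -c^2 - 7*c + 78
(2) = 0
(3) = -6*x^2 + 8*x
(4) = 42*b^2 - 372*b + x^2*(504 - 56*b) + x*(-49*b^2 + 482*b - 369) - 54
(5) = 60*s^2 + 6*s - 18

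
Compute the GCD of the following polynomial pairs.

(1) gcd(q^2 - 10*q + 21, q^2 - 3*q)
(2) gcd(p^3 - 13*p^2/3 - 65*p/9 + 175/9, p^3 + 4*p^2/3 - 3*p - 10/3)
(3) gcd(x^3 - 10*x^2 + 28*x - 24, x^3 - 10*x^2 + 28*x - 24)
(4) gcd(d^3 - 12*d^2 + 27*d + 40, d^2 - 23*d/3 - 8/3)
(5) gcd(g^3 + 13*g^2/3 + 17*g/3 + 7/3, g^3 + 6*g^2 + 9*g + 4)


(1) = q - 3
(2) = p - 5/3
(3) = x^3 - 10*x^2 + 28*x - 24
(4) = d - 8
(5) = g^2 + 2*g + 1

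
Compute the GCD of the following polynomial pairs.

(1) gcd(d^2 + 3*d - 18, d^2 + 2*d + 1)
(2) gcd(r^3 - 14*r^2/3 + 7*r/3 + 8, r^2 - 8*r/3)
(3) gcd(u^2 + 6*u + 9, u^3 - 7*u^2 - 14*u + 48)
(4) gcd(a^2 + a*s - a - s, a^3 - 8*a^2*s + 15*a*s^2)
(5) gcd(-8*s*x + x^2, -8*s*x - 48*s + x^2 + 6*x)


(1) = 1
(2) = r - 8/3
(3) = gcd((u + 3)^2, (u - 8)*(u - 2)*(u + 3)) = u + 3
(4) = 1
(5) = -8*s + x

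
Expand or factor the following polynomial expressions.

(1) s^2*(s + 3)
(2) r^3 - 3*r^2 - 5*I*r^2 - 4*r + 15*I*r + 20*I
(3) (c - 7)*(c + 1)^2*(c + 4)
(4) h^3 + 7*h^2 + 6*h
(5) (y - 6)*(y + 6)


(1) = s^3 + 3*s^2
(2) = (r - 4)*(r + 1)*(r - 5*I)
(3) = c^4 - c^3 - 33*c^2 - 59*c - 28
(4) = h*(h + 1)*(h + 6)
(5) = y^2 - 36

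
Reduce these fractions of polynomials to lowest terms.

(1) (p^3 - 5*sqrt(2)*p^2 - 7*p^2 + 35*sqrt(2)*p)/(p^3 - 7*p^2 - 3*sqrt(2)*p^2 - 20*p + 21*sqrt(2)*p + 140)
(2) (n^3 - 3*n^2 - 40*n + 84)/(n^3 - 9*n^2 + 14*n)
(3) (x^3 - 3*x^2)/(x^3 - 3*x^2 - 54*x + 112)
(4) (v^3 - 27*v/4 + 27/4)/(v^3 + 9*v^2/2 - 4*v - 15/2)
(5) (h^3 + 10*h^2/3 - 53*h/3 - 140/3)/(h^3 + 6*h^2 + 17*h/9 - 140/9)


(1) = p/(p + 2*sqrt(2))
(2) = (n + 6)/n
(3) = (x^3 - 3*x^2)/(x^3 - 3*x^2 - 54*x + 112)
(4) = (2*v^2 + 3*v - 9)/(2*v^2 + 12*v + 10)
(5) = (3*h - 12)/(3*h - 4)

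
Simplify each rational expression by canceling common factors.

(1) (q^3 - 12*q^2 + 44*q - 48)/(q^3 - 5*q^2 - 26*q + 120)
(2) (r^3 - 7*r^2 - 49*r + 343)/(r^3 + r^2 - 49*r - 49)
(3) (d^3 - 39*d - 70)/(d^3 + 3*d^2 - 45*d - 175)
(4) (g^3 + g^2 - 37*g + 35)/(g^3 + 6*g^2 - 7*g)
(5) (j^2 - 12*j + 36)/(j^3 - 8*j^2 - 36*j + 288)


(1) = (q - 2)/(q + 5)
(2) = (r - 7)/(r + 1)
(3) = (d + 2)/(d + 5)
(4) = (g - 5)/g
(5) = (j - 6)/(j^2 - 2*j - 48)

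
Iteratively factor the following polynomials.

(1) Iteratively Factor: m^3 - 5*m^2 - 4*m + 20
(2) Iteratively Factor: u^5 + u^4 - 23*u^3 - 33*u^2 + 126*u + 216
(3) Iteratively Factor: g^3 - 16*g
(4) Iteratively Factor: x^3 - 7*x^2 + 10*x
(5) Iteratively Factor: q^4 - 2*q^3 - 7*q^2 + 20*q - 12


(1) = (m - 2)*(m^2 - 3*m - 10) = (m - 2)*(m + 2)*(m - 5)
(2) = (u - 3)*(u^4 + 4*u^3 - 11*u^2 - 66*u - 72) = (u - 3)*(u + 3)*(u^3 + u^2 - 14*u - 24) = (u - 3)*(u + 2)*(u + 3)*(u^2 - u - 12) = (u - 4)*(u - 3)*(u + 2)*(u + 3)*(u + 3)
(3) = (g + 4)*(g^2 - 4*g) = g*(g + 4)*(g - 4)
(4) = (x - 2)*(x^2 - 5*x) = x*(x - 2)*(x - 5)
(5) = (q + 3)*(q^3 - 5*q^2 + 8*q - 4) = (q - 1)*(q + 3)*(q^2 - 4*q + 4) = (q - 2)*(q - 1)*(q + 3)*(q - 2)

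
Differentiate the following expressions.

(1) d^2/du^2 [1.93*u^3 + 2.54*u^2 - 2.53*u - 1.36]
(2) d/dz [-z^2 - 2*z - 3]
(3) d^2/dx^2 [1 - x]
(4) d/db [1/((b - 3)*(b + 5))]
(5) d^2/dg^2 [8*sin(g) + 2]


(1) = 11.58*u + 5.08
(2) = -2*z - 2
(3) = 0
(4) = 2*(-b - 1)/(b^4 + 4*b^3 - 26*b^2 - 60*b + 225)
(5) = -8*sin(g)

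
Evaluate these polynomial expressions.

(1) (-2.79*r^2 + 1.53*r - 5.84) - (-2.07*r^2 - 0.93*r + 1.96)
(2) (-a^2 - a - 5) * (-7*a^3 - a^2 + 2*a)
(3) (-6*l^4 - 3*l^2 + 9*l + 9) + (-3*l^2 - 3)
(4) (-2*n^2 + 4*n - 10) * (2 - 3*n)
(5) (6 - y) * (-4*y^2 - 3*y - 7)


(1) = -0.72*r^2 + 2.46*r - 7.8
(2) = 7*a^5 + 8*a^4 + 34*a^3 + 3*a^2 - 10*a
(3) = -6*l^4 - 6*l^2 + 9*l + 6
(4) = 6*n^3 - 16*n^2 + 38*n - 20
(5) = 4*y^3 - 21*y^2 - 11*y - 42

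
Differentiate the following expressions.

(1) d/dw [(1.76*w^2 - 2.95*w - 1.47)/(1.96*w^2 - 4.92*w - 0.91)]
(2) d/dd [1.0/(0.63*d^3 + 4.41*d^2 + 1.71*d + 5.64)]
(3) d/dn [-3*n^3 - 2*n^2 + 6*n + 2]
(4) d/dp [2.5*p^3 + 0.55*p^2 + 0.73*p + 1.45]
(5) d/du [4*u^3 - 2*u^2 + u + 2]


(1) = (-2.8772*w^2 + 2.5592*w - 4.5479)/(3.8416*w^4 - 19.2864*w^3 + 20.6392*w^2 + 8.9544*w + 0.8281)
(2) = (-1.89*d^2 - 8.82*d - 1.71)/(0.63*d^3 + 4.41*d^2 + 1.71*d + 5.64)^2
(3) = -9*n^2 - 4*n + 6
(4) = 7.5*p^2 + 1.1*p + 0.73
(5) = 12*u^2 - 4*u + 1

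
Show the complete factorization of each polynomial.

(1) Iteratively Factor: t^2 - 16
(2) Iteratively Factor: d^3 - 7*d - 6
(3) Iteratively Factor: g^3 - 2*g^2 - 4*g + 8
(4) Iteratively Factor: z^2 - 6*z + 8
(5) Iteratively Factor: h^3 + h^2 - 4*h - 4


(1) = (t + 4)*(t - 4)
(2) = (d + 1)*(d^2 - d - 6) = (d + 1)*(d + 2)*(d - 3)
(3) = (g - 2)*(g^2 - 4) = (g - 2)^2*(g + 2)
(4) = (z - 4)*(z - 2)
(5) = (h + 2)*(h^2 - h - 2) = (h + 1)*(h + 2)*(h - 2)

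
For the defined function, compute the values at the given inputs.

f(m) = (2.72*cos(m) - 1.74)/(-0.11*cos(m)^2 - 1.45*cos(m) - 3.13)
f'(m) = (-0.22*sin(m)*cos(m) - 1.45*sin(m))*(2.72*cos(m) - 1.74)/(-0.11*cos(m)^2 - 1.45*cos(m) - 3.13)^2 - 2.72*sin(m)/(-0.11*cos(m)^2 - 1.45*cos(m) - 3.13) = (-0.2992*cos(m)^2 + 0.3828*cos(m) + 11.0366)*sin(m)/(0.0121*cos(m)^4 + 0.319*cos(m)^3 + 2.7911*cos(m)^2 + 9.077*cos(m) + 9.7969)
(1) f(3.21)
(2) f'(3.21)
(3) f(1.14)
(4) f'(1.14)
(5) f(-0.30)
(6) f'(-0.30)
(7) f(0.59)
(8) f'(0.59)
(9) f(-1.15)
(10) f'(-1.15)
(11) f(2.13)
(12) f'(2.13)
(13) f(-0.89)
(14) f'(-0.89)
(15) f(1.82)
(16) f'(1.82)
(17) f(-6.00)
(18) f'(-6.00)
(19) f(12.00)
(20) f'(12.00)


(1) = 2.48
(2) = -0.22
(3) = 0.16
(4) = 0.72
(5) = -0.19
(6) = -0.15
(7) = -0.12
(8) = 0.32
(9) = 0.17
(10) = -0.73
(11) = 1.33
(12) = 1.59
(13) = 0.01
(14) = -0.52
(15) = 0.87
(16) = 1.37
(17) = -0.19
(18) = 0.15
(19) = -0.13
(20) = -0.30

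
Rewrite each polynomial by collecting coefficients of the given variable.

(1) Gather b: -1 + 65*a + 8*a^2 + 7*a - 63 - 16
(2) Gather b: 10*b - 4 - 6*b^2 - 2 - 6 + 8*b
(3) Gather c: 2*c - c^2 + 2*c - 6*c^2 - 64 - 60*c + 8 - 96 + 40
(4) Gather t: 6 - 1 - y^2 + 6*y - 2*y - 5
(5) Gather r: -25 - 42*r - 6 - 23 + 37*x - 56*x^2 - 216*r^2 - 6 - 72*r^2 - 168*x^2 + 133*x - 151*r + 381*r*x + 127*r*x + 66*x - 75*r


(1) = 8*a^2 + 72*a - 80
(2) = -6*b^2 + 18*b - 12
(3) = -7*c^2 - 56*c - 112
(4) = -y^2 + 4*y
(5) = -288*r^2 + r*(508*x - 268) - 224*x^2 + 236*x - 60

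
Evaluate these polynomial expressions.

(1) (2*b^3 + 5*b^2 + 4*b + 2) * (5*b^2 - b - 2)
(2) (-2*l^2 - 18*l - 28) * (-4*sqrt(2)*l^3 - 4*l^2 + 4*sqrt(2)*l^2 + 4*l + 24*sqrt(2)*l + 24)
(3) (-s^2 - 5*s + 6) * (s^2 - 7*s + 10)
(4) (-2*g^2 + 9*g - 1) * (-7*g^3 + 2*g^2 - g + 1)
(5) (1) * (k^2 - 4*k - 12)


(1) = 10*b^5 + 23*b^4 + 11*b^3 - 4*b^2 - 10*b - 4
(2) = 8*sqrt(2)*l^5 + 8*l^4 + 64*sqrt(2)*l^4 - 8*sqrt(2)*l^3 + 64*l^3 - 544*sqrt(2)*l^2 - 8*l^2 - 672*sqrt(2)*l - 544*l - 672
(3) = -s^4 + 2*s^3 + 31*s^2 - 92*s + 60
(4) = 14*g^5 - 67*g^4 + 27*g^3 - 13*g^2 + 10*g - 1
(5) = k^2 - 4*k - 12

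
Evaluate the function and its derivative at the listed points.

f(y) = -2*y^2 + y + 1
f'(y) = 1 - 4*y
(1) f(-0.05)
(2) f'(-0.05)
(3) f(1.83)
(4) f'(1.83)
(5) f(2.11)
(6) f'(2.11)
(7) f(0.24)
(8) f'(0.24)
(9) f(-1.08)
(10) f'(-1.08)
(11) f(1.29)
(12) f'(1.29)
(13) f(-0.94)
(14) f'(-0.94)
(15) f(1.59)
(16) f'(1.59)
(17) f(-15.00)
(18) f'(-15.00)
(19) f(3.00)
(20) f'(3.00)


(1) = 0.94
(2) = 1.20
(3) = -3.87
(4) = -6.32
(5) = -5.79
(6) = -7.44
(7) = 1.12
(8) = 0.04
(9) = -2.41
(10) = 5.32
(11) = -1.04
(12) = -4.16
(13) = -1.71
(14) = 4.76
(15) = -2.47
(16) = -5.36
(17) = -464.00
(18) = 61.00
(19) = -14.00
(20) = -11.00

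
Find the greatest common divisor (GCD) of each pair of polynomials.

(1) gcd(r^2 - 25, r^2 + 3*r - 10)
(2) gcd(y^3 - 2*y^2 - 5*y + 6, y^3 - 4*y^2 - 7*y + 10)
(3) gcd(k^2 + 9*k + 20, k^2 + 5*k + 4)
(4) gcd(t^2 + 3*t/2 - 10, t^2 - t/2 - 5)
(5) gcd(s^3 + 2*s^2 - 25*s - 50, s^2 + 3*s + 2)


(1) = r + 5
(2) = gcd((y - 3)*(y - 1)*(y + 2), (y - 5)*(y - 1)*(y + 2)) = y^2 + y - 2
(3) = gcd((k + 4)*(k + 5), (k + 1)*(k + 4)) = k + 4
(4) = gcd((t - 5/2)*(t + 4), (t - 5/2)*(t + 2)) = t - 5/2
(5) = gcd((s - 5)*(s + 2)*(s + 5), (s + 1)*(s + 2)) = s + 2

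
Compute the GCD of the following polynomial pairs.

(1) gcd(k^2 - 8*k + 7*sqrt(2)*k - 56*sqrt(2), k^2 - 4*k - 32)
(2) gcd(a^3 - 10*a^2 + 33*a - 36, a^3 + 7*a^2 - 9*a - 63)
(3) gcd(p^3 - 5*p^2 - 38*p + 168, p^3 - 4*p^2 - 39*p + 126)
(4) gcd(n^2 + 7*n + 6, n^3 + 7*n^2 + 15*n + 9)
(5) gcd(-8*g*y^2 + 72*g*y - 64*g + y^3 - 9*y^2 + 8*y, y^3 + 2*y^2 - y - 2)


(1) = k - 8
(2) = gcd((a - 4)*(a - 3)^2, (a - 3)*(a + 3)*(a + 7)) = a - 3
(3) = gcd((p - 7)*(p - 4)*(p + 6), (p - 7)*(p - 3)*(p + 6)) = p^2 - p - 42
(4) = gcd((n + 1)*(n + 6), (n + 1)*(n + 3)^2) = n + 1
(5) = gcd((-8*g + y)*(y - 8)*(y - 1), (y - 1)*(y + 1)*(y + 2)) = y - 1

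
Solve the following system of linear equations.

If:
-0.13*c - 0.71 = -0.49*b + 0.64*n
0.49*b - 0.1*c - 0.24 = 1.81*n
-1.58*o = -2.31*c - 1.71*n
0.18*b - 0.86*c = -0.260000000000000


Then:
b = 2.20
c = 0.76
n = 0.42
o = 1.57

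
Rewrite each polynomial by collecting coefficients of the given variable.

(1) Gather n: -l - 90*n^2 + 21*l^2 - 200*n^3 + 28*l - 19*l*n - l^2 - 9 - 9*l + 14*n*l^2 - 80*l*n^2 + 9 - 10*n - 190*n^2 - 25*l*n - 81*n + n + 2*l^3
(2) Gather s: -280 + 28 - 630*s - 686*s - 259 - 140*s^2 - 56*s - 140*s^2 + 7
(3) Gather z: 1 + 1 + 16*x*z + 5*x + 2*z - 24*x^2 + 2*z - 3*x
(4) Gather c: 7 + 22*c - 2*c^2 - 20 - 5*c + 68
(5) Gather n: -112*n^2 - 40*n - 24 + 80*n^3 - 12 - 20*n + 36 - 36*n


(1) = 2*l^3 + 20*l^2 + 18*l - 200*n^3 + n^2*(-80*l - 280) + n*(14*l^2 - 44*l - 90)
(2) = -280*s^2 - 1372*s - 504
(3) = -24*x^2 + 2*x + z*(16*x + 4) + 2
(4) = -2*c^2 + 17*c + 55
(5) = 80*n^3 - 112*n^2 - 96*n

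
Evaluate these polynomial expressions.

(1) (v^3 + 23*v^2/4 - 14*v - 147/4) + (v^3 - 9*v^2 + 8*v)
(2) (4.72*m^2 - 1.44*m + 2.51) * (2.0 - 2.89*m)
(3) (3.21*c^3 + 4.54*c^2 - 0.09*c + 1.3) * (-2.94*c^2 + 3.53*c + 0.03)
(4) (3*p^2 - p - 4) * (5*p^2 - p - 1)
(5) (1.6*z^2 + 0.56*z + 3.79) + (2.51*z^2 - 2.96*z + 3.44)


(1) = 2*v^3 - 13*v^2/4 - 6*v - 147/4
(2) = -13.6408*m^3 + 13.6016*m^2 - 10.1339*m + 5.02
(3) = -9.4374*c^5 - 2.0163*c^4 + 16.3871*c^3 - 4.0035*c^2 + 4.5863*c + 0.039
(4) = 15*p^4 - 8*p^3 - 22*p^2 + 5*p + 4
(5) = 4.11*z^2 - 2.4*z + 7.23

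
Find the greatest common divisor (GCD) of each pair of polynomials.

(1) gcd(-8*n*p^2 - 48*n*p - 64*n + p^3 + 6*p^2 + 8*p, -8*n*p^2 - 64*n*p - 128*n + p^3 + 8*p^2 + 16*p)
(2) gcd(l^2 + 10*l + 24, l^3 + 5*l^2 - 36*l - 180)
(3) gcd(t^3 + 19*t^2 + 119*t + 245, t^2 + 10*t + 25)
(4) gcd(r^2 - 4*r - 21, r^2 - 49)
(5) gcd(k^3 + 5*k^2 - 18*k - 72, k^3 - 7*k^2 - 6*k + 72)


(1) = -8*n*p - 32*n + p^2 + 4*p
(2) = l + 6
(3) = t + 5
(4) = r - 7
(5) = gcd((k - 4)*(k + 3)*(k + 6), (k - 6)*(k - 4)*(k + 3)) = k^2 - k - 12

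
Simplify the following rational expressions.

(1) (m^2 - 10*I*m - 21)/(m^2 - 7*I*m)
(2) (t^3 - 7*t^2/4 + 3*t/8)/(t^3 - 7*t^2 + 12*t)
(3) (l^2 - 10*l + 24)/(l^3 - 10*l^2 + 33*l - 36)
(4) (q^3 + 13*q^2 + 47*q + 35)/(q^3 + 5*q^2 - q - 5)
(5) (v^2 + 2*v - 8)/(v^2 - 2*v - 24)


(1) = (m - 3*I)/m
(2) = (8*t^2 - 14*t + 3)/(8*t^2 - 56*t + 96)
(3) = (l - 6)/(l^2 - 6*l + 9)
(4) = (q + 7)/(q - 1)
(5) = (v - 2)/(v - 6)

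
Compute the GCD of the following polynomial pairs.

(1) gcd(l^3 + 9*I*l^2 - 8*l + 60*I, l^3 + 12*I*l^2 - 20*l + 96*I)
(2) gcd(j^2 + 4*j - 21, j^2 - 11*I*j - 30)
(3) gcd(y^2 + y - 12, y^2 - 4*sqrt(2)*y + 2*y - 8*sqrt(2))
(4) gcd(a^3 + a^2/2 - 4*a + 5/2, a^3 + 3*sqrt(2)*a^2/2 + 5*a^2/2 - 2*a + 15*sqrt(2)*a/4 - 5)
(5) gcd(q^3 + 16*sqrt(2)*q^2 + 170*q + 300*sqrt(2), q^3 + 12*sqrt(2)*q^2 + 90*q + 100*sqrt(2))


(1) = gcd((l - 2*I)*(l + 5*I)*(l + 6*I), (l - 2*I)*(l + 6*I)*(l + 8*I)) = l^2 + 4*I*l + 12
(2) = 1
(3) = 1
(4) = a + 5/2
(5) = q^2 + 10*sqrt(2)*q + 50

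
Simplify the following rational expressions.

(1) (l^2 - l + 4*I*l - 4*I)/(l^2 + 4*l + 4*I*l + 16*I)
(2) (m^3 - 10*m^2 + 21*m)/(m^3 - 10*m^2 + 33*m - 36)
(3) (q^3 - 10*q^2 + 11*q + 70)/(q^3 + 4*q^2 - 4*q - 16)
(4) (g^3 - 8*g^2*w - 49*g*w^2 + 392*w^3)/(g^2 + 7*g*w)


(1) = (l - 1)/(l + 4)
(2) = (m^2 - 7*m)/(m^2 - 7*m + 12)
(3) = (q^2 - 12*q + 35)/(q^2 + 2*q - 8)
(4) = (g^2 - 15*g*w + 56*w^2)/g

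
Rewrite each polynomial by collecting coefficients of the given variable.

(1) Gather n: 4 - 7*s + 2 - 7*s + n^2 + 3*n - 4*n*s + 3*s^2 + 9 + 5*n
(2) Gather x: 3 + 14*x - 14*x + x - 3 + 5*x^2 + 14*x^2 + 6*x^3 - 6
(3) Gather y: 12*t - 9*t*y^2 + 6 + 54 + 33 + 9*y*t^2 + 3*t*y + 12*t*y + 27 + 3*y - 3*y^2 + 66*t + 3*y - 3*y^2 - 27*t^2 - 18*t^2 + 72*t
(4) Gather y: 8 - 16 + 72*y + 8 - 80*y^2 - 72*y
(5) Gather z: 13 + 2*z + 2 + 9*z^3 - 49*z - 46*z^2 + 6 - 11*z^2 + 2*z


(1) = n^2 + n*(8 - 4*s) + 3*s^2 - 14*s + 15
(2) = 6*x^3 + 19*x^2 + x - 6
(3) = -45*t^2 + 150*t + y^2*(-9*t - 6) + y*(9*t^2 + 15*t + 6) + 120
(4) = -80*y^2
(5) = 9*z^3 - 57*z^2 - 45*z + 21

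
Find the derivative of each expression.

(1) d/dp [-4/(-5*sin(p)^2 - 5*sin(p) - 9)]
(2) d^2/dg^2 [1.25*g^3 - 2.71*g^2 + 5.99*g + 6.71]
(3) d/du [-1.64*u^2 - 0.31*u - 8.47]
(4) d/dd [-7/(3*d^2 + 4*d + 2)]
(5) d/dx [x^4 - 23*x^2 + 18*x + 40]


(1) = -20*(2*sin(p) + 1)*cos(p)/(5*sin(p)^2 + 5*sin(p) + 9)^2
(2) = 7.5*g - 5.42
(3) = -3.28*u - 0.31
(4) = 14*(3*d + 2)/(3*d^2 + 4*d + 2)^2
(5) = 4*x^3 - 46*x + 18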